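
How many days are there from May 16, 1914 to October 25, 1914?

May 1914: 31 − 16 = 15 days remain.
Then June (30), July (31), August (31), September (30): 30 + 31 + 31 + 30 = 122 days.
October 1–25, 1914: 25 days.
Total: 15 + 122 + 25 = 162 days.

162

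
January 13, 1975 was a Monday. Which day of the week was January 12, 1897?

Count forward from the earlier date (January 12, 1897) to the later (January 13, 1975):
Day-of-year of January 12, 1897: 12.
Day-of-year of January 13, 1975: 13.
1897 has 365 days, so 365 − 12 = 353 days remain in 1897.
Full years 1898–1974: 59 common + 18 leap = 59×365 + 18×366 = 28123 days.
Total: 353 + 28123 + 13 = 28489 days.
28489 mod 7 = 6, so 6 days before Monday is Tuesday.

Tuesday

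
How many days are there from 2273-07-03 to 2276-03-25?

July 3, 2273 → July 3, 2274: 365 days.
July 3, 2274 → July 3, 2275: 365 days.
July 2275: 31 − 3 = 28 days remain.
Then August (31), September (30), October (31), November (30), December (31), January (31), February 2276 (29): 31 + 30 + 31 + 30 + 31 + 31 + 29 = 213 days.
March 1–25, 2276: 25 days.
Residual: 266 days.
Total: 996 days.

996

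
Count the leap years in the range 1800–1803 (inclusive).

0

Years divisible by 4 in [1800, 1803]: 1800.
Of these, 1800 is divisible by 100 but not 400, so not leap.
Leap years: 1 − 1 = 0.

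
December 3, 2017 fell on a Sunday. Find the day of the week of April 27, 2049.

Day-of-year of December 3, 2017: 337.
Day-of-year of April 27, 2049: 117.
2017 has 365 days, so 365 − 337 = 28 days remain in 2017.
Full years 2018–2048: 23 common + 8 leap = 23×365 + 8×366 = 11323 days.
Total: 28 + 11323 + 117 = 11468 days.
11468 mod 7 = 2, so 2 days after Sunday is Tuesday.

Tuesday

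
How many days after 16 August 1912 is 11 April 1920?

2795

From August 16, 1912 to August 16, 1919: 7 years, of which 1 contains a Feb 29 — 6×365 + 1×366 = 2556 days.
August 1919: 31 − 16 = 15 days remain.
Then September (30), October (31), November (30), December (31), January (31), February 1920 (29), March (31): 30 + 31 + 30 + 31 + 31 + 29 + 31 = 213 days.
April 1–11, 1920: 11 days.
Residual: 239 days.
Total: 2795 days.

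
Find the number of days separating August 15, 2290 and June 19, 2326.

13091

Day-of-year of August 15, 2290: 227.
Day-of-year of June 19, 2326: 170.
2290 has 365 days, so 365 − 227 = 138 days remain in 2290.
Full years 2291–2325: 27 common + 8 leap = 27×365 + 8×366 = 12783 days.
Total: 138 + 12783 + 170 = 13091 days.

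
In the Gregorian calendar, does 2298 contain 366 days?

2298 is not a leap year.

No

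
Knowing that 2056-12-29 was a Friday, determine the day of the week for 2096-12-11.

Tuesday

From December 29, 2056 to December 29, 2095: 39 years, of which 9 contain a Feb 29 — 30×365 + 9×366 = 14244 days.
December 2095: 31 − 29 = 2 days remain.
Then 11 full months totalling 335 days.
December 1–11, 2096: 11 days.
Residual: 348 days.
Total: 14592 days.
14592 mod 7 = 4, so 4 days after Friday is Tuesday.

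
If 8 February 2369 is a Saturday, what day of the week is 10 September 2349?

Count forward from the earlier date (September 10, 2349) to the later (February 8, 2369):
From September 10, 2349 to September 10, 2368: 19 years, of which 5 contain a Feb 29 — 14×365 + 5×366 = 6940 days.
September 2368: 30 − 10 = 20 days remain.
Then October (31), November (30), December (31), January (31): 31 + 30 + 31 + 31 = 123 days.
February 1–8, 2369: 8 days (2369 is not a leap year).
Residual: 151 days.
Total: 7091 days.
7091 is a multiple of 7, so 10 September 2349 falls on the same weekday: Saturday.

Saturday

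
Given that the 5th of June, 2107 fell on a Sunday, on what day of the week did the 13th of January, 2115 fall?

From June 5, 2107 to June 5, 2114: 7 years, of which 2 contain a Feb 29 — 5×365 + 2×366 = 2557 days.
June 2114: 30 − 5 = 25 days remain.
Then July (31), August (31), September (30), October (31), November (30), December (31): 31 + 31 + 30 + 31 + 30 + 31 = 184 days.
January 1–13, 2115: 13 days.
Residual: 222 days.
Total: 2779 days.
2779 is a multiple of 7, so the 13th of January, 2115 falls on the same weekday: Sunday.

Sunday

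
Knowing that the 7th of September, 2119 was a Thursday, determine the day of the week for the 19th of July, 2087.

Saturday

Count forward from the earlier date (July 19, 2087) to the later (September 7, 2119):
Day-of-year of July 19, 2087: 200.
Day-of-year of September 7, 2119: 250.
2087 has 365 days, so 365 − 200 = 165 days remain in 2087.
Full years 2088–2118: 24 common + 7 leap = 24×365 + 7×366 = 11322 days.
Total: 165 + 11322 + 250 = 11737 days.
11737 mod 7 = 5, so 5 days before Thursday is Saturday.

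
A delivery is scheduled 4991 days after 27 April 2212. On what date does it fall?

26 December 2225

Count 4991 days after April 27, 2212:
Day-of-year of April 27, 2212: 118.
Day-of-year of December 26, 2225: 360.
2212 has 366 days, so 366 − 118 = 248 days remain in 2212.
Full years 2213–2224: 9 common + 3 leap = 9×365 + 3×366 = 4383 days.
Total: 248 + 4383 + 360 = 4991 days.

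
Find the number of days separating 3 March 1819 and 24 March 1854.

From March 3, 1819 to March 3, 1854: 35 years, of which 9 contain a Feb 29 — 26×365 + 9×366 = 12784 days.
Within March 1854: 24 − 3 = 21 days.
Total: 12805 days.

12805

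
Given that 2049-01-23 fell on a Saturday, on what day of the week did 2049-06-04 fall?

Friday

January 2049: 31 − 23 = 8 days remain.
Then February 2049 (28), March (31), April (30), May (31): 28 + 31 + 30 + 31 = 120 days.
June 1–4, 2049: 4 days.
Total: 8 + 120 + 4 = 132 days.
132 mod 7 = 6, so 6 days after Saturday is Friday.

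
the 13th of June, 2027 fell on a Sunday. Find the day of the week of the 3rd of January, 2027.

Count forward from the earlier date (January 3, 2027) to the later (June 13, 2027):
January 2027: 31 − 3 = 28 days remain.
Then February 2027 (28), March (31), April (30), May (31): 28 + 31 + 30 + 31 = 120 days.
June 1–13, 2027: 13 days.
Total: 28 + 120 + 13 = 161 days.
161 is a multiple of 7, so the 3rd of January, 2027 falls on the same weekday: Sunday.

Sunday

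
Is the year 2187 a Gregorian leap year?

No

2187 is not a leap year.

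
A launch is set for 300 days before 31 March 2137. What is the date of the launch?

4 June 2136

Count 300 days before March 31, 2137:
Day-of-year of June 4, 2136: 156.
Day-of-year of March 31, 2137: 90.
2136 has 366 days, so 366 − 156 = 210 days remain in 2136.
Total: 210 + 90 = 300 days.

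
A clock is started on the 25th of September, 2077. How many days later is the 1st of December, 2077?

September 2077: 30 − 25 = 5 days remain.
Then October (31), November (30): 31 + 30 = 61 days.
December 1, 2077: 1 day.
Total: 5 + 61 + 1 = 67 days.

67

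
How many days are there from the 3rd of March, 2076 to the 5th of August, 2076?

March 2076: 31 − 3 = 28 days remain.
Then April (30), May (31), June (30), July (31): 30 + 31 + 30 + 31 = 122 days.
August 1–5, 2076: 5 days.
Total: 28 + 122 + 5 = 155 days.

155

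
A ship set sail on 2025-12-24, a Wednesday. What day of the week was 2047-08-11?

From December 24, 2025 to December 24, 2046: 21 years, of which 5 contain a Feb 29 — 16×365 + 5×366 = 7670 days.
December 2046: 31 − 24 = 7 days remain.
Then January (31), February 2047 (28), March (31), April (30), May (31), June (30), July (31): 31 + 28 + 31 + 30 + 31 + 30 + 31 = 212 days.
August 1–11, 2047: 11 days.
Residual: 230 days.
Total: 7900 days.
7900 mod 7 = 4, so 4 days after Wednesday is Sunday.

Sunday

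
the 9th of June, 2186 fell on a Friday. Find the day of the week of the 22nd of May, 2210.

Tuesday

Day-of-year of June 9, 2186: 160.
Day-of-year of May 22, 2210: 142.
2186 has 365 days, so 365 − 160 = 205 days remain in 2186.
Full years 2187–2209: 18 common + 5 leap = 18×365 + 5×366 = 8400 days.
Total: 205 + 8400 + 142 = 8747 days.
8747 mod 7 = 4, so 4 days after Friday is Tuesday.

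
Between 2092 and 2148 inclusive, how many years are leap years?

14

Years divisible by 4: 2092, 2096, …, 2148 — 15 in all.
Of these, 2100 is divisible by 100 but not 400, so not leap.
Leap years: 15 − 1 = 14.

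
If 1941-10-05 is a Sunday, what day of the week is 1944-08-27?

Sunday

Day-of-year of October 5, 1941: 278.
Day-of-year of August 27, 1944: 240.
1941 has 365 days, so 365 − 278 = 87 days remain in 1941.
Full years: 1942: 365; 1943: 365. Sum = 730.
Total: 87 + 730 + 240 = 1057 days.
1057 is a multiple of 7, so 1944-08-27 falls on the same weekday: Sunday.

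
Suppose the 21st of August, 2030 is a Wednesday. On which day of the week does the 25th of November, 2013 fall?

Monday

Count forward from the earlier date (November 25, 2013) to the later (August 21, 2030):
Day-of-year of November 25, 2013: 329.
Day-of-year of August 21, 2030: 233.
2013 has 365 days, so 365 − 329 = 36 days remain in 2013.
Full years 2014–2029: 12 common + 4 leap = 12×365 + 4×366 = 5844 days.
Total: 36 + 5844 + 233 = 6113 days.
6113 mod 7 = 2, so 2 days before Wednesday is Monday.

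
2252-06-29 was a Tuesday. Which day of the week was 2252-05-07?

Count forward from the earlier date (May 7, 2252) to the later (June 29, 2252):
May 2252: 31 − 7 = 24 days remain.
June 1–29, 2252: 29 days.
Total: 24 + 29 = 53 days.
53 mod 7 = 4, so 4 days before Tuesday is Friday.

Friday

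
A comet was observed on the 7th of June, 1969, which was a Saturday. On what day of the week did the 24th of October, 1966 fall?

Count forward from the earlier date (October 24, 1966) to the later (June 7, 1969):
October 24, 1966 → October 24, 1967: 365 days.
October 24, 1967 → October 24, 1968: 366 days (1968 is a leap year).
October 1968: 31 − 24 = 7 days remain.
Then November (30), December (31), January (31), February 1969 (28), March (31), April (30), May (31): 30 + 31 + 31 + 28 + 31 + 30 + 31 = 212 days.
June 1–7, 1969: 7 days.
Residual: 226 days.
Total: 957 days.
957 mod 7 = 5, so 5 days before Saturday is Monday.

Monday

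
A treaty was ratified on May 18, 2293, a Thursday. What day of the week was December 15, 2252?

Wednesday

Count forward from the earlier date (December 15, 2252) to the later (May 18, 2293):
From December 15, 2252 to December 15, 2292: 40 years, of which 10 contain a Feb 29 — 30×365 + 10×366 = 14610 days.
December 2292: 31 − 15 = 16 days remain.
Then January (31), February 2293 (28), March (31), April (30): 31 + 28 + 31 + 30 = 120 days.
May 1–18, 2293: 18 days.
Residual: 154 days.
Total: 14764 days.
14764 mod 7 = 1, so 1 day before Thursday is Wednesday.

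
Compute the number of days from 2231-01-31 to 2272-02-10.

14985

Day-of-year of January 31, 2231: 31.
Day-of-year of February 10, 2272: 41.
2231 has 365 days, so 365 − 31 = 334 days remain in 2231.
Full years 2232–2271: 30 common + 10 leap = 30×365 + 10×366 = 14610 days.
Total: 334 + 14610 + 41 = 14985 days.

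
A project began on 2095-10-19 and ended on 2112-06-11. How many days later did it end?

6079

Day-of-year of October 19, 2095: 292.
Day-of-year of June 11, 2112: 163.
2095 has 365 days, so 365 − 292 = 73 days remain in 2095.
Full years 2096–2111: 13 common + 3 leap = 13×365 + 3×366 = 5843 days.
Total: 73 + 5843 + 163 = 6079 days.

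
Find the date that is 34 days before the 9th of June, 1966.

the 6th of May, 1966

Count 34 days before June 9, 1966:
May 1966: 31 − 6 = 25 days remain.
June 1–9, 1966: 9 days.
Total: 25 + 9 = 34 days.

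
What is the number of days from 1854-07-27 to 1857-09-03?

Day-of-year of July 27, 1854: 208.
Day-of-year of September 3, 1857: 246.
1854 has 365 days, so 365 − 208 = 157 days remain in 1854.
Full years: 1855: 365; 1856: 366. Sum = 731.
Total: 157 + 731 + 246 = 1134 days.

1134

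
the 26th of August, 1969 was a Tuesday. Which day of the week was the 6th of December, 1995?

Wednesday

From August 26, 1969 to August 26, 1995: 26 years, of which 6 contain a Feb 29 — 20×365 + 6×366 = 9496 days.
August 1995: 31 − 26 = 5 days remain.
Then September (30), October (31), November (30): 30 + 31 + 30 = 91 days.
December 1–6, 1995: 6 days.
Residual: 102 days.
Total: 9598 days.
9598 mod 7 = 1, so 1 day after Tuesday is Wednesday.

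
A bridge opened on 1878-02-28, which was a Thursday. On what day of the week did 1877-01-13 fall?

Count forward from the earlier date (January 13, 1877) to the later (February 28, 1878):
January 1877: 31 − 13 = 18 days remain.
Then 12 full months totalling 365 days.
February 1–28, 1878: 28 days (1878 is not a leap year).
Total: 18 + 365 + 28 = 411 days.
411 mod 7 = 5, so 5 days before Thursday is Saturday.

Saturday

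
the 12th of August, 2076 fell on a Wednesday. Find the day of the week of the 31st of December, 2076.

Thursday

August 2076: 31 − 12 = 19 days remain.
Then September (30), October (31), November (30): 30 + 31 + 30 = 91 days.
December 1–31, 2076: 31 days.
Total: 19 + 91 + 31 = 141 days.
141 mod 7 = 1, so 1 day after Wednesday is Thursday.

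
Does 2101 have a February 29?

No

2101 is not a leap year.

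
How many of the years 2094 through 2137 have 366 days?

10

Years divisible by 4 in [2094, 2137]: 2096, 2100, 2104, 2108, 2112, 2116, 2120, 2124, 2128, 2132, 2136.
Of these, 2100 is divisible by 100 but not 400, so not leap.
Leap years: 11 − 1 = 10.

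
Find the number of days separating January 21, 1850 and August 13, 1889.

14449

Day-of-year of January 21, 1850: 21.
Day-of-year of August 13, 1889: 225.
1850 has 365 days, so 365 − 21 = 344 days remain in 1850.
Full years 1851–1888: 28 common + 10 leap = 28×365 + 10×366 = 13880 days.
Total: 344 + 13880 + 225 = 14449 days.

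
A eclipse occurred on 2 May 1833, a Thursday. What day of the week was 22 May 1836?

Day-of-year of May 2, 1833: 122.
Day-of-year of May 22, 1836: 143.
1833 has 365 days, so 365 − 122 = 243 days remain in 1833.
Full years: 1834: 365; 1835: 365. Sum = 730.
Total: 243 + 730 + 143 = 1116 days.
1116 mod 7 = 3, so 3 days after Thursday is Sunday.

Sunday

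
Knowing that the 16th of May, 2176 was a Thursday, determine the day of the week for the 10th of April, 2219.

Saturday

Day-of-year of May 16, 2176: 137.
Day-of-year of April 10, 2219: 100.
2176 has 366 days, so 366 − 137 = 229 days remain in 2176.
Full years 2177–2218: 33 common + 9 leap = 33×365 + 9×366 = 15339 days.
Total: 229 + 15339 + 100 = 15668 days.
15668 mod 7 = 2, so 2 days after Thursday is Saturday.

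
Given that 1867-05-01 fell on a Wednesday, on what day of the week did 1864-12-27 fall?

Tuesday

Count forward from the earlier date (December 27, 1864) to the later (May 1, 1867):
December 27, 1864 → December 27, 1865: 365 days.
December 27, 1865 → December 27, 1866: 365 days.
December 1866: 31 − 27 = 4 days remain.
Then January (31), February 1867 (28), March (31), April (30): 31 + 28 + 31 + 30 = 120 days.
May 1, 1867: 1 day.
Residual: 125 days.
Total: 855 days.
855 mod 7 = 1, so 1 day before Wednesday is Tuesday.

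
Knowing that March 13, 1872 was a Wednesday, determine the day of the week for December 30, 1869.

Thursday

Count forward from the earlier date (December 30, 1869) to the later (March 13, 1872):
December 30, 1869 → December 30, 1870: 365 days.
December 30, 1870 → December 30, 1871: 365 days.
December 1871: 31 − 30 = 1 day remains.
Then January (31), February 1872 (29): 31 + 29 = 60 days.
March 1–13, 1872: 13 days.
Residual: 74 days.
Total: 804 days.
804 mod 7 = 6, so 6 days before Wednesday is Thursday.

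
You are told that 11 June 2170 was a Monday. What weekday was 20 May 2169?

Count forward from the earlier date (May 20, 2169) to the later (June 11, 2170):
May 20, 2169 → May 20, 2170: 365 days.
May 2170: 31 − 20 = 11 days remain.
June 1–11, 2170: 11 days.
Residual: 22 days.
Total: 387 days.
387 mod 7 = 2, so 2 days before Monday is Saturday.

Saturday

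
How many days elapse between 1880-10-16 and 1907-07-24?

9776

Day-of-year of October 16, 1880: 290.
Day-of-year of July 24, 1907: 205.
1880 has 366 days, so 366 − 290 = 76 days remain in 1880.
Full years 1881–1906: 21 common + 5 leap = 21×365 + 5×366 = 9495 days.
Total: 76 + 9495 + 205 = 9776 days.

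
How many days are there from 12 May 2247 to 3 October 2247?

144

May 2247: 31 − 12 = 19 days remain.
Then June (30), July (31), August (31), September (30): 30 + 31 + 31 + 30 = 122 days.
October 1–3, 2247: 3 days.
Total: 19 + 122 + 3 = 144 days.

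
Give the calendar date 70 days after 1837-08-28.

1837-11-06

Count 70 days after August 28, 1837:
August 1837: 31 − 28 = 3 days remain.
Then September (30), October (31): 30 + 31 = 61 days.
November 1–6, 1837: 6 days.
Total: 3 + 61 + 6 = 70 days.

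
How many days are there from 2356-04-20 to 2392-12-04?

13377

Day-of-year of April 20, 2356: 111.
Day-of-year of December 4, 2392: 339.
2356 has 366 days, so 366 − 111 = 255 days remain in 2356.
Full years 2357–2391: 27 common + 8 leap = 27×365 + 8×366 = 12783 days.
Total: 255 + 12783 + 339 = 13377 days.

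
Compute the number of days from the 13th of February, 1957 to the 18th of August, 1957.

186

February 1957: 28 − 13 = 15 days remain (1957 is not a leap year, so February has 28 days).
Then March (31), April (30), May (31), June (30), July (31): 31 + 30 + 31 + 30 + 31 = 153 days.
August 1–18, 1957: 18 days.
Total: 15 + 153 + 18 = 186 days.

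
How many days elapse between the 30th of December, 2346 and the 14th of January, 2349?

746

Day-of-year of December 30, 2346: 364.
Day-of-year of January 14, 2349: 14.
2346 has 365 days, so 365 − 364 = 1 days remain in 2346.
Full years: 2347: 365; 2348: 366. Sum = 731.
Total: 1 + 731 + 14 = 746 days.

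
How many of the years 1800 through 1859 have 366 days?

Years divisible by 4: 1800, 1804, …, 1856 — 15 in all.
Of these, 1800 is divisible by 100 but not 400, so not leap.
Leap years: 15 − 1 = 14.

14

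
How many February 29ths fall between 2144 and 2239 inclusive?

Years divisible by 4: 2144, 2148, …, 2236 — 24 in all.
Of these, 2200 is divisible by 100 but not 400, so not leap.
Leap years: 24 − 1 = 23.

23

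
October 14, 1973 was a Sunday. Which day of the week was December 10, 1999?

Friday

Day-of-year of October 14, 1973: 287.
Day-of-year of December 10, 1999: 344.
1973 has 365 days, so 365 − 287 = 78 days remain in 1973.
Full years 1974–1998: 19 common + 6 leap = 19×365 + 6×366 = 9131 days.
Total: 78 + 9131 + 344 = 9553 days.
9553 mod 7 = 5, so 5 days after Sunday is Friday.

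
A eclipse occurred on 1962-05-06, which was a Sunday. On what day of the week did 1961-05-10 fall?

Wednesday

Count forward from the earlier date (May 10, 1961) to the later (May 6, 1962):
Day-of-year of May 10, 1961: 130.
Day-of-year of May 6, 1962: 126.
1961 has 365 days, so 365 − 130 = 235 days remain in 1961.
Total: 235 + 126 = 361 days.
361 mod 7 = 4, so 4 days before Sunday is Wednesday.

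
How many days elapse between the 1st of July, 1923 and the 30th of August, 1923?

60

July 1923: 31 − 1 = 30 days remain.
August 1–30, 1923: 30 days.
Total: 30 + 30 = 60 days.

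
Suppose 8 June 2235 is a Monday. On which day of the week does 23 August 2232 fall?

Thursday

Count forward from the earlier date (August 23, 2232) to the later (June 8, 2235):
August 23, 2232 → August 23, 2233: 365 days.
August 23, 2233 → August 23, 2234: 365 days.
August 2234: 31 − 23 = 8 days remain.
Then 9 full months totalling 273 days.
June 1–8, 2235: 8 days.
Residual: 289 days.
Total: 1019 days.
1019 mod 7 = 4, so 4 days before Monday is Thursday.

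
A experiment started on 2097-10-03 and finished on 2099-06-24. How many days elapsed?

October 3, 2097 → October 3, 2098: 365 days.
October 2098: 31 − 3 = 28 days remain.
Then November (30), December (31), January (31), February 2099 (28), March (31), April (30), May (31): 30 + 31 + 31 + 28 + 31 + 30 + 31 = 212 days.
June 1–24, 2099: 24 days.
Residual: 264 days.
Total: 629 days.

629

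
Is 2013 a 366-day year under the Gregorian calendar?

No

2013 is not a leap year.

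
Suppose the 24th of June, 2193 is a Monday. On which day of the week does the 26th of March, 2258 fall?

Friday

From June 24, 2193 to June 24, 2257: 64 years, of which 15 contain a Feb 29 — 49×365 + 15×366 = 23375 days.
(2200 is not a leap year (divisible by 100 but not 400).)
June 2257: 30 − 24 = 6 days remain.
Then July (31), August (31), September (30), October (31), November (30), December (31), January (31), February 2258 (28): 31 + 31 + 30 + 31 + 30 + 31 + 31 + 28 = 243 days.
March 1–26, 2258: 26 days.
Residual: 275 days.
Total: 23650 days.
23650 mod 7 = 4, so 4 days after Monday is Friday.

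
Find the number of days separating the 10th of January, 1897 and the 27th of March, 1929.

From January 10, 1897 to January 10, 1929: 32 years, of which 7 contain a Feb 29 — 25×365 + 7×366 = 11687 days.
(1900 is not a leap year (divisible by 100 but not 400).)
January 1929: 31 − 10 = 21 days remain.
Then February 1929 (28): 28 days.
March 1–27, 1929: 27 days.
Residual: 76 days.
Total: 11763 days.

11763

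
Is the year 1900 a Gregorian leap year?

1900 is not a leap year (divisible by 100 but not 400).

No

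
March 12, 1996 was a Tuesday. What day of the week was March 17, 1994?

Thursday

Count forward from the earlier date (March 17, 1994) to the later (March 12, 1996):
March 17, 1994 → March 17, 1995: 365 days.
March 1995: 31 − 17 = 14 days remain.
Then 11 full months totalling 335 days.
March 1–12, 1996: 12 days.
Residual: 361 days.
Total: 726 days.
726 mod 7 = 5, so 5 days before Tuesday is Thursday.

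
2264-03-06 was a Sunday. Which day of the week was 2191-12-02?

Friday

Count forward from the earlier date (December 2, 2191) to the later (March 6, 2264):
From December 2, 2191 to December 2, 2263: 72 years, of which 17 contain a Feb 29 — 55×365 + 17×366 = 26297 days.
(2200 is not a leap year (divisible by 100 but not 400).)
December 2263: 31 − 2 = 29 days remain.
Then January (31), February 2264 (29): 31 + 29 = 60 days.
March 1–6, 2264: 6 days.
Residual: 95 days.
Total: 26392 days.
26392 mod 7 = 2, so 2 days before Sunday is Friday.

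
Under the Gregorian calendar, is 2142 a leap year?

No

2142 is not a leap year.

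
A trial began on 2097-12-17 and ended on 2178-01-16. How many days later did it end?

29249

Day-of-year of December 17, 2097: 351.
Day-of-year of January 16, 2178: 16.
2097 has 365 days, so 365 − 351 = 14 days remain in 2097.
Full years 2098–2177: 61 common + 19 leap = 61×365 + 19×366 = 29219 days.
Total: 14 + 29219 + 16 = 29249 days.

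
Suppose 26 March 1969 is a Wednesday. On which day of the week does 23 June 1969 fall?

Monday

March 1969: 31 − 26 = 5 days remain.
Then April (30), May (31): 30 + 31 = 61 days.
June 1–23, 1969: 23 days.
Total: 5 + 61 + 23 = 89 days.
89 mod 7 = 5, so 5 days after Wednesday is Monday.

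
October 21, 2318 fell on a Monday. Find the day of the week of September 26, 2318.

Count forward from the earlier date (September 26, 2318) to the later (October 21, 2318):
September 2318: 30 − 26 = 4 days remain.
October 1–21, 2318: 21 days.
Total: 4 + 21 = 25 days.
25 mod 7 = 4, so 4 days before Monday is Thursday.

Thursday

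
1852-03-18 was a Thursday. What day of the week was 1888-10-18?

Thursday

Day-of-year of March 18, 1852: 78.
Day-of-year of October 18, 1888: 292.
1852 has 366 days, so 366 − 78 = 288 days remain in 1852.
Full years 1853–1887: 27 common + 8 leap = 27×365 + 8×366 = 12783 days.
Total: 288 + 12783 + 292 = 13363 days.
13363 is a multiple of 7, so 1888-10-18 falls on the same weekday: Thursday.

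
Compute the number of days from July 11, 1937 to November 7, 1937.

119

July 1937: 31 − 11 = 20 days remain.
Then August (31), September (30), October (31): 31 + 30 + 31 = 92 days.
November 1–7, 1937: 7 days.
Total: 20 + 92 + 7 = 119 days.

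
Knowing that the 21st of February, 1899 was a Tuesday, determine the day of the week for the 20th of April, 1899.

February 1899: 28 − 21 = 7 days remain (1899 is not a leap year, so February has 28 days).
Then March (31): 31 days.
April 1–20, 1899: 20 days.
Total: 7 + 31 + 20 = 58 days.
58 mod 7 = 2, so 2 days after Tuesday is Thursday.

Thursday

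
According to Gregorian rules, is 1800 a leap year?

1800 is not a leap year (divisible by 100 but not 400).

No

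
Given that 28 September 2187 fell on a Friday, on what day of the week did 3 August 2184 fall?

Tuesday

Count forward from the earlier date (August 3, 2184) to the later (September 28, 2187):
August 3, 2184 → August 3, 2185: 365 days.
August 3, 2185 → August 3, 2186: 365 days.
August 3, 2186 → August 3, 2187: 365 days.
August 2187: 31 − 3 = 28 days remain.
September 1–28, 2187: 28 days.
Residual: 56 days.
Total: 1151 days.
1151 mod 7 = 3, so 3 days before Friday is Tuesday.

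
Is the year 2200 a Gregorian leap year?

No

2200 is not a leap year (divisible by 100 but not 400).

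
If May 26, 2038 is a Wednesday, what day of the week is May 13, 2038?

Thursday

Count forward from the earlier date (May 13, 2038) to the later (May 26, 2038):
Within May 2038: 26 − 13 = 13 days.
13 mod 7 = 6, so 6 days before Wednesday is Thursday.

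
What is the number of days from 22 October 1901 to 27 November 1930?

10628

Day-of-year of October 22, 1901: 295.
Day-of-year of November 27, 1930: 331.
1901 has 365 days, so 365 − 295 = 70 days remain in 1901.
Full years 1902–1929: 21 common + 7 leap = 21×365 + 7×366 = 10227 days.
Total: 70 + 10227 + 331 = 10628 days.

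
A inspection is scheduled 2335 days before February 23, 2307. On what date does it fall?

October 2, 2300

Count 2335 days before February 23, 2307:
Day-of-year of October 2, 2300: 275.
Day-of-year of February 23, 2307: 54.
2300 has 365 days, so 365 − 275 = 90 days remain in 2300.
Full years: 2301: 365; 2302: 365; 2303: 365; 2304: 366; 2305: 365; 2306: 365. Sum = 2191.
Total: 90 + 2191 + 54 = 2335 days.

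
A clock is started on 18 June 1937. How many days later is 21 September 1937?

95

June 1937: 30 − 18 = 12 days remain.
Then July (31), August (31): 31 + 31 = 62 days.
September 1–21, 1937: 21 days.
Total: 12 + 62 + 21 = 95 days.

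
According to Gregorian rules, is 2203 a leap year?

No

2203 is not a leap year.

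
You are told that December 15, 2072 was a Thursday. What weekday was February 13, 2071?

Count forward from the earlier date (February 13, 2071) to the later (December 15, 2072):
February 13, 2071 → February 13, 2072: 365 days.
February 2072: 29 − 13 = 16 days remain (2072 is a leap year, so February has 29 days).
Then 9 full months totalling 275 days.
December 1–15, 2072: 15 days.
Residual: 306 days.
Total: 671 days.
671 mod 7 = 6, so 6 days before Thursday is Friday.

Friday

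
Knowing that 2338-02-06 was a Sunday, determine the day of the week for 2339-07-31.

February 6, 2338 → February 6, 2339: 365 days.
February 2339: 28 − 6 = 22 days remain (2339 is not a leap year, so February has 28 days).
Then March (31), April (30), May (31), June (30): 31 + 30 + 31 + 30 = 122 days.
July 1–31, 2339: 31 days.
Residual: 175 days.
Total: 540 days.
540 mod 7 = 1, so 1 day after Sunday is Monday.

Monday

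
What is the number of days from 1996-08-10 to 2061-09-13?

23775

Day-of-year of August 10, 1996: 223.
Day-of-year of September 13, 2061: 256.
1996 has 366 days, so 366 − 223 = 143 days remain in 1996.
Full years 1997–2060: 48 common + 16 leap = 48×365 + 16×366 = 23376 days.
Total: 143 + 23376 + 256 = 23775 days.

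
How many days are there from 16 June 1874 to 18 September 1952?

Day-of-year of June 16, 1874: 167.
Day-of-year of September 18, 1952: 262.
1874 has 365 days, so 365 − 167 = 198 days remain in 1874.
Full years 1875–1951: 59 common + 18 leap = 59×365 + 18×366 = 28123 days.
Total: 198 + 28123 + 262 = 28583 days.

28583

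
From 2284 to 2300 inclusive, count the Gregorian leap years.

4

Years divisible by 4 in [2284, 2300]: 2284, 2288, 2292, 2296, 2300.
Of these, 2300 is divisible by 100 but not 400, so not leap.
Leap years: 5 − 1 = 4.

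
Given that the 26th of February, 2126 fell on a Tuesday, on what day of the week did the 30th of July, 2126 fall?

February 2126: 28 − 26 = 2 days remain (2126 is not a leap year, so February has 28 days).
Then March (31), April (30), May (31), June (30): 31 + 30 + 31 + 30 = 122 days.
July 1–30, 2126: 30 days.
Total: 2 + 122 + 30 = 154 days.
154 is a multiple of 7, so the 30th of July, 2126 falls on the same weekday: Tuesday.

Tuesday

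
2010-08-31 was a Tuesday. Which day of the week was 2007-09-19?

Count forward from the earlier date (September 19, 2007) to the later (August 31, 2010):
Day-of-year of September 19, 2007: 262.
Day-of-year of August 31, 2010: 243.
2007 has 365 days, so 365 − 262 = 103 days remain in 2007.
Full years: 2008: 366; 2009: 365. Sum = 731.
Total: 103 + 731 + 243 = 1077 days.
1077 mod 7 = 6, so 6 days before Tuesday is Wednesday.

Wednesday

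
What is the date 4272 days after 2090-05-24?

2102-02-03

Count 4272 days after May 24, 2090:
Day-of-year of May 24, 2090: 144.
Day-of-year of February 3, 2102: 34.
2090 has 365 days, so 365 − 144 = 221 days remain in 2090.
Full years 2091–2101: 9 common + 2 leap = 9×365 + 2×366 = 4017 days.
Total: 221 + 4017 + 34 = 4272 days.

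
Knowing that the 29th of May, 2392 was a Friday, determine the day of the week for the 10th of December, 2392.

May 2392: 31 − 29 = 2 days remain.
Then June (30), July (31), August (31), September (30), October (31), November (30): 30 + 31 + 31 + 30 + 31 + 30 = 183 days.
December 1–10, 2392: 10 days.
Total: 2 + 183 + 10 = 195 days.
195 mod 7 = 6, so 6 days after Friday is Thursday.

Thursday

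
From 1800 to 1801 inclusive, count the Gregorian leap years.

0

Years divisible by 4 in [1800, 1801]: 1800.
Of these, 1800 is divisible by 100 but not 400, so not leap.
Leap years: 1 − 1 = 0.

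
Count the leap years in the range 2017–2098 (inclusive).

Years divisible by 4: 2020, 2024, …, 2096 — 20 in all.
No century exceptions apply. Count: 20.

20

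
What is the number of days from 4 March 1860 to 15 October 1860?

March 1860: 31 − 4 = 27 days remain.
Then April (30), May (31), June (30), July (31), August (31), September (30): 30 + 31 + 30 + 31 + 31 + 30 = 183 days.
October 1–15, 1860: 15 days.
Total: 27 + 183 + 15 = 225 days.

225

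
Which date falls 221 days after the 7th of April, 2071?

the 14th of November, 2071

Count 221 days after April 7, 2071:
April 2071: 30 − 7 = 23 days remain.
Then May (31), June (30), July (31), August (31), September (30), October (31): 31 + 30 + 31 + 31 + 30 + 31 = 184 days.
November 1–14, 2071: 14 days.
Total: 23 + 184 + 14 = 221 days.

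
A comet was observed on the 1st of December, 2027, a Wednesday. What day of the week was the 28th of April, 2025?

Monday

Count forward from the earlier date (April 28, 2025) to the later (December 1, 2027):
April 28, 2025 → April 28, 2026: 365 days.
April 28, 2026 → April 28, 2027: 365 days.
April 2027: 30 − 28 = 2 days remain.
Then May (31), June (30), July (31), August (31), September (30), October (31), November (30): 31 + 30 + 31 + 31 + 30 + 31 + 30 = 214 days.
December 1, 2027: 1 day.
Residual: 217 days.
Total: 947 days.
947 mod 7 = 2, so 2 days before Wednesday is Monday.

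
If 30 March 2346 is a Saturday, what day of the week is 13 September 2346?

March 2346: 31 − 30 = 1 day remains.
Then April (30), May (31), June (30), July (31), August (31): 30 + 31 + 30 + 31 + 31 = 153 days.
September 1–13, 2346: 13 days.
Total: 1 + 153 + 13 = 167 days.
167 mod 7 = 6, so 6 days after Saturday is Friday.

Friday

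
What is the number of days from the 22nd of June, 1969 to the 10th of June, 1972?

June 22, 1969 → June 22, 1970: 365 days.
June 22, 1970 → June 22, 1971: 365 days.
June 1971: 30 − 22 = 8 days remain.
Then 11 full months totalling 336 days.
June 1–10, 1972: 10 days.
Residual: 354 days.
Total: 1084 days.

1084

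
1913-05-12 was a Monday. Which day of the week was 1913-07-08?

May 1913: 31 − 12 = 19 days remain.
Then June (30): 30 days.
July 1–8, 1913: 8 days.
Total: 19 + 30 + 8 = 57 days.
57 mod 7 = 1, so 1 day after Monday is Tuesday.

Tuesday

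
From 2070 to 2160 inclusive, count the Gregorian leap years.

22

Years divisible by 4: 2072, 2076, …, 2160 — 23 in all.
Of these, 2100 is divisible by 100 but not 400, so not leap.
Leap years: 23 − 1 = 22.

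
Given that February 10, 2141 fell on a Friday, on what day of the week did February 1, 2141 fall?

Wednesday

Count forward from the earlier date (February 1, 2141) to the later (February 10, 2141):
Within February 2141: 10 − 1 = 9 days.
9 mod 7 = 2, so 2 days before Friday is Wednesday.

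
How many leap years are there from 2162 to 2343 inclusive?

Years divisible by 4: 2164, 2168, …, 2340 — 45 in all.
Of these, 2200, 2300 are divisible by 100 but not 400, so not leap.
Leap years: 45 − 2 = 43.

43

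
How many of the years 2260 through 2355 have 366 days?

23

Years divisible by 4: 2260, 2264, …, 2352 — 24 in all.
Of these, 2300 is divisible by 100 but not 400, so not leap.
Leap years: 24 − 1 = 23.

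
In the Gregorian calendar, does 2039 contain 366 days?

2039 is not a leap year.

No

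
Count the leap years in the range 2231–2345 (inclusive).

Years divisible by 4: 2232, 2236, …, 2344 — 29 in all.
Of these, 2300 is divisible by 100 but not 400, so not leap.
Leap years: 29 − 1 = 28.

28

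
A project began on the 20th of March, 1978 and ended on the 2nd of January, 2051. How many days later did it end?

Day-of-year of March 20, 1978: 79.
Day-of-year of January 2, 2051: 2.
1978 has 365 days, so 365 − 79 = 286 days remain in 1978.
Full years 1979–2050: 54 common + 18 leap = 54×365 + 18×366 = 26298 days.
Total: 286 + 26298 + 2 = 26586 days.

26586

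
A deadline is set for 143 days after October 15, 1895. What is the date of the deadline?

March 6, 1896

Count 143 days after October 15, 1895:
October 1895: 31 − 15 = 16 days remain.
Then November (30), December (31), January (31), February 1896 (29): 30 + 31 + 31 + 29 = 121 days.
March 1–6, 1896: 6 days.
Residual: 143 days.
Total: 143 days.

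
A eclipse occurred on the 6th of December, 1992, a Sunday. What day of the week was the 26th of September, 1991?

Count forward from the earlier date (September 26, 1991) to the later (December 6, 1992):
September 1991: 30 − 26 = 4 days remain.
Then 14 full months totalling 427 days.
December 1–6, 1992: 6 days.
Total: 4 + 427 + 6 = 437 days.
437 mod 7 = 3, so 3 days before Sunday is Thursday.

Thursday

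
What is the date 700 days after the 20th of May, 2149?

the 20th of April, 2151

Count 700 days after May 20, 2149:
May 20, 2149 → May 20, 2150: 365 days.
May 2150: 31 − 20 = 11 days remain.
Then 10 full months totalling 304 days.
April 1–20, 2151: 20 days.
Residual: 335 days.
Total: 700 days.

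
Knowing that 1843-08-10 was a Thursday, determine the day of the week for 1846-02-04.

August 10, 1843 → August 10, 1844: 366 days (1844 is a leap year).
August 10, 1844 → August 10, 1845: 365 days.
August 1845: 31 − 10 = 21 days remain.
Then September (30), October (31), November (30), December (31), January (31): 30 + 31 + 30 + 31 + 31 = 153 days.
February 1–4, 1846: 4 days (1846 is not a leap year).
Residual: 178 days.
Total: 909 days.
909 mod 7 = 6, so 6 days after Thursday is Wednesday.

Wednesday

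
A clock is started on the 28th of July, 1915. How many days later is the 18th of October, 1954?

From July 28, 1915 to July 28, 1954: 39 years, of which 10 contain a Feb 29 — 29×365 + 10×366 = 14245 days.
July 1954: 31 − 28 = 3 days remain.
Then August (31), September (30): 31 + 30 = 61 days.
October 1–18, 1954: 18 days.
Residual: 82 days.
Total: 14327 days.

14327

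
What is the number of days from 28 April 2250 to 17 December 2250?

233

April 2250: 30 − 28 = 2 days remain.
Then May (31), June (30), July (31), August (31), September (30), October (31), November (30): 31 + 30 + 31 + 31 + 30 + 31 + 30 = 214 days.
December 1–17, 2250: 17 days.
Total: 2 + 214 + 17 = 233 days.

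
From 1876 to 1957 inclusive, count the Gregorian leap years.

20

Years divisible by 4: 1876, 1880, …, 1956 — 21 in all.
Of these, 1900 is divisible by 100 but not 400, so not leap.
Leap years: 21 − 1 = 20.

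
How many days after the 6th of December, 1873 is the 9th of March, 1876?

Day-of-year of December 6, 1873: 340.
Day-of-year of March 9, 1876: 69.
1873 has 365 days, so 365 − 340 = 25 days remain in 1873.
Full years: 1874: 365; 1875: 365. Sum = 730.
Total: 25 + 730 + 69 = 824 days.

824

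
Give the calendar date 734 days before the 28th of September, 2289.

the 25th of September, 2287

Count 734 days before September 28, 2289:
September 2287: 30 − 25 = 5 days remain.
Then 23 full months totalling 701 days.
September 1–28, 2289: 28 days.
Total: 5 + 701 + 28 = 734 days.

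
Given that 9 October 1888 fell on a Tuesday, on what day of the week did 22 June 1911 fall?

Day-of-year of October 9, 1888: 283.
Day-of-year of June 22, 1911: 173.
1888 has 366 days, so 366 − 283 = 83 days remain in 1888.
Full years 1889–1910: 18 common + 4 leap = 18×365 + 4×366 = 8034 days.
Total: 83 + 8034 + 173 = 8290 days.
8290 mod 7 = 2, so 2 days after Tuesday is Thursday.

Thursday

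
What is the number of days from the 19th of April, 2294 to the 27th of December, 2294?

252

April 2294: 30 − 19 = 11 days remain.
Then May (31), June (30), July (31), August (31), September (30), October (31), November (30): 31 + 30 + 31 + 31 + 30 + 31 + 30 = 214 days.
December 1–27, 2294: 27 days.
Total: 11 + 214 + 27 = 252 days.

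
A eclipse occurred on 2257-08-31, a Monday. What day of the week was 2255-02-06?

Count forward from the earlier date (February 6, 2255) to the later (August 31, 2257):
Day-of-year of February 6, 2255: 37.
Day-of-year of August 31, 2257: 243.
2255 has 365 days, so 365 − 37 = 328 days remain in 2255.
Full years: 2256: 366. Sum = 366.
Total: 328 + 366 + 243 = 937 days.
937 mod 7 = 6, so 6 days before Monday is Tuesday.

Tuesday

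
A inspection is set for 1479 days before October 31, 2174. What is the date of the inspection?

October 13, 2170

Count 1479 days before October 31, 2174:
October 13, 2170 → October 13, 2171: 365 days.
October 13, 2171 → October 13, 2172: 366 days (2172 is a leap year).
October 13, 2172 → October 13, 2173: 365 days.
October 13, 2173 → October 13, 2174: 365 days.
Within October 2174: 31 − 13 = 18 days.
Total: 1479 days.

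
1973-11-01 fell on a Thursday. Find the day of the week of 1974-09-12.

Day-of-year of November 1, 1973: 305.
Day-of-year of September 12, 1974: 255.
1973 has 365 days, so 365 − 305 = 60 days remain in 1973.
Total: 60 + 255 = 315 days.
315 is a multiple of 7, so 1974-09-12 falls on the same weekday: Thursday.

Thursday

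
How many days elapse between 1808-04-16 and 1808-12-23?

April 1808: 30 − 16 = 14 days remain.
Then May (31), June (30), July (31), August (31), September (30), October (31), November (30): 31 + 30 + 31 + 31 + 30 + 31 + 30 = 214 days.
December 1–23, 1808: 23 days.
Total: 14 + 214 + 23 = 251 days.

251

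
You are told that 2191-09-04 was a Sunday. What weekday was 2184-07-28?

Count forward from the earlier date (July 28, 2184) to the later (September 4, 2191):
Day-of-year of July 28, 2184: 210.
Day-of-year of September 4, 2191: 247.
2184 has 366 days, so 366 − 210 = 156 days remain in 2184.
Full years: 2185: 365; 2186: 365; 2187: 365; 2188: 366; 2189: 365; 2190: 365. Sum = 2191.
Total: 156 + 2191 + 247 = 2594 days.
2594 mod 7 = 4, so 4 days before Sunday is Wednesday.

Wednesday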